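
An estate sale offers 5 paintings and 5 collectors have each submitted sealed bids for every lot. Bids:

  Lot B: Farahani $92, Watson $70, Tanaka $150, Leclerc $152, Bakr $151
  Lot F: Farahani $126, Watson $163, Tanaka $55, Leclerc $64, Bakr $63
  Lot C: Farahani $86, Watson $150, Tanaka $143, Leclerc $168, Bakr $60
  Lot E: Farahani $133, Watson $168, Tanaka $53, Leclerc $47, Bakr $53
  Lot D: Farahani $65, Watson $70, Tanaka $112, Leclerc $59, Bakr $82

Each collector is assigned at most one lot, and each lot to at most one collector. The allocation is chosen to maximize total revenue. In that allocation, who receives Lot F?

Watson receives Lot F.

This is the linear assignment problem.
Optimal: Farahani→Lot E ($133), Watson→Lot F ($163), Tanaka→Lot D ($112), Leclerc→Lot C ($168), Bakr→Lot B ($151) — total 133+163+112+168+151 = $727.
Row-greedy (each collector in turn takes its best remaining lot) gives $696, worse by 31.
Next-best assignment: Farahani→Lot F, Watson→Lot E, Tanaka→Lot D, Leclerc→Lot C, Bakr→Lot B = $725.
Watson's own top lot is Lot E ($168), but forcing Watson→Lot E and reassigning the rest optimally gives only $725 — worse by 2.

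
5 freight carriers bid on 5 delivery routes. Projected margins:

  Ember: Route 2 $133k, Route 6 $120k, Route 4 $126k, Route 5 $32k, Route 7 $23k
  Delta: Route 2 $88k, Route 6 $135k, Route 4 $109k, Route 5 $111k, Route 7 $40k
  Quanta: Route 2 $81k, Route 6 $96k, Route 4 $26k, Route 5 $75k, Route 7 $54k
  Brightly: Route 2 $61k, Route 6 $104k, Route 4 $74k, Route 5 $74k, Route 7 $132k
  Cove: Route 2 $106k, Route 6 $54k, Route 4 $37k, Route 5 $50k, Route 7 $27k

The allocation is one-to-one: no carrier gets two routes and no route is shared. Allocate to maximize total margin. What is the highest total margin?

Max total: $574k

This is a one-to-one assignment (maximum-weight bipartite matching).
Optimal: Ember→Route 4 ($126k), Delta→Route 6 ($135k), Quanta→Route 5 ($75k), Brightly→Route 7 ($132k), Cove→Route 2 ($106k) — total 126+135+75+132+106 = $574k.
Max-entry greedy (repeatedly take the single best remaining cell) gives $512k, worse by 62.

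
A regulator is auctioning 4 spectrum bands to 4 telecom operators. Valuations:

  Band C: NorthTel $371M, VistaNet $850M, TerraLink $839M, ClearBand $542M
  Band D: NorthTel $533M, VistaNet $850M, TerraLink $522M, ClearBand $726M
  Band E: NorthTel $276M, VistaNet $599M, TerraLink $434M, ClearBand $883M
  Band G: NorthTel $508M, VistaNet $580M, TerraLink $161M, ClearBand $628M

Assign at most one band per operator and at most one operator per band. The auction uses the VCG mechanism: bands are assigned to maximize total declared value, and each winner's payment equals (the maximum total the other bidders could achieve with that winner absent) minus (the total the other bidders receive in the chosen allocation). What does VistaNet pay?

Efficient allocation: NorthTel→Band G ($508M), VistaNet→Band D ($850M), TerraLink→Band C ($839M), ClearBand→Band E ($883M); total welfare W = $3080M.
VistaNet receives Band D at value $850M, so the others get W − 850 = $2230M.
Without VistaNet: best allocation of the remaining 3 bidders over all 4 bands is NorthTel→Band D ($533M), TerraLink→Band C ($839M), ClearBand→Band E ($883M), total $2255M.
VCG payment = (others' best without VistaNet) − (others' welfare with VistaNet) = 2255 − 2230 = $25M.

VistaNet pays $25M.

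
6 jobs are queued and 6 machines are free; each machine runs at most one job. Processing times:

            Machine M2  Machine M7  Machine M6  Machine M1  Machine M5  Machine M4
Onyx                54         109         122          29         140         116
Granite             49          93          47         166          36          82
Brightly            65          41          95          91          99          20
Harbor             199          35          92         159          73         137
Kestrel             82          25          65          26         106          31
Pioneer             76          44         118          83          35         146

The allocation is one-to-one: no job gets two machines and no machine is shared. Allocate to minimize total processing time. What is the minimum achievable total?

Optimal: Onyx→Machine M2 (54 min), Granite→Machine M6 (47 min), Brightly→Machine M4 (20 min), Harbor→Machine M7 (35 min), Kestrel→Machine M1 (26 min), Pioneer→Machine M5 (35 min) — total 54+47+20+35+26+35 = 217 min.
Row-greedy (each job in turn takes its cheapest remaining machine) gives 261 min, worse by 44.
Swapping Kestrel↔Onyx (Kestrel→Machine M2 82 min, Onyx→Machine M1 29 min) adds 31.

Min total: 217 min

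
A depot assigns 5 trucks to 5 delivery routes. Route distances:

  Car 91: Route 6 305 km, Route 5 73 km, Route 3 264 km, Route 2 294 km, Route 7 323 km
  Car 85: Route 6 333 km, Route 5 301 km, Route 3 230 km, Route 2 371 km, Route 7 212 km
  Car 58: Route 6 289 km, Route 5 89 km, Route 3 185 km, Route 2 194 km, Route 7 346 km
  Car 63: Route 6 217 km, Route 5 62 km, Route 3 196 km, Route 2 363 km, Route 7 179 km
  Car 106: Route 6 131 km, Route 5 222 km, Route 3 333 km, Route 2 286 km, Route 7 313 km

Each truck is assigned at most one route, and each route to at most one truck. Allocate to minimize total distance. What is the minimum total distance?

Optimal: Car 91→Route 5 (73 km), Car 85→Route 7 (212 km), Car 58→Route 2 (194 km), Car 63→Route 3 (196 km), Car 106→Route 6 (131 km) — total 73+212+194+196+131 = 806 km.
Column-greedy (each route in turn goes to its cheapest remaining truck) gives 884 km, worse by 78.

Minimum total: 806 km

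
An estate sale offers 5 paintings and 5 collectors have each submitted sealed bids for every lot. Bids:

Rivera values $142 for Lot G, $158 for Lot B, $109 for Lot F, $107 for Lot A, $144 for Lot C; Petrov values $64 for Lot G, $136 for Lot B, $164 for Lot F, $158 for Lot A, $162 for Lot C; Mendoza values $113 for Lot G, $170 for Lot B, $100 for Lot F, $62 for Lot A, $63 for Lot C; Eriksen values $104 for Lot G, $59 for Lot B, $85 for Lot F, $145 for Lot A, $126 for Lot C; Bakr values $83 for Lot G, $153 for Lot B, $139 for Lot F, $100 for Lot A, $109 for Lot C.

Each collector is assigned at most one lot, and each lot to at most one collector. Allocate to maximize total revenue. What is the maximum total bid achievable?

Maximum total: $758

Treat this as an assignment problem: match each collector to one lot.
Optimal: Rivera→Lot G ($142), Petrov→Lot C ($162), Mendoza→Lot B ($170), Eriksen→Lot A ($145), Bakr→Lot F ($139) — total 142+162+170+145+139 = $758.
Row-greedy (each collector in turn takes its best remaining lot) gives $689, worse by 69.
Next-best assignment: Rivera→Lot G, Petrov→Lot A, Mendoza→Lot B, Eriksen→Lot C, Bakr→Lot F = $735.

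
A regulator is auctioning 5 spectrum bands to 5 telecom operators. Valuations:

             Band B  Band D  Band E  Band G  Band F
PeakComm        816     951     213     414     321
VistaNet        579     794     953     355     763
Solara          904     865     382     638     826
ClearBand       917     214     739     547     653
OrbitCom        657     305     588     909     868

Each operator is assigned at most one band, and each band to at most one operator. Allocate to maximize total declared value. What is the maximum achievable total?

This is a one-to-one assignment (maximum-weight bipartite matching).
Optimal: PeakComm→Band D ($951M), VistaNet→Band E ($953M), Solara→Band F ($826M), ClearBand→Band B ($917M), OrbitCom→Band G ($909M) — total 951+953+826+917+909 = $4556M.
Row-greedy (each operator in turn takes its best remaining band) gives $4370M, worse by 186.
Next-best assignment: PeakComm→Band D, VistaNet→Band E, Solara→Band B, ClearBand→Band F, OrbitCom→Band G = $4370M.
Every other assignment is strictly worse.

Max total: $4556M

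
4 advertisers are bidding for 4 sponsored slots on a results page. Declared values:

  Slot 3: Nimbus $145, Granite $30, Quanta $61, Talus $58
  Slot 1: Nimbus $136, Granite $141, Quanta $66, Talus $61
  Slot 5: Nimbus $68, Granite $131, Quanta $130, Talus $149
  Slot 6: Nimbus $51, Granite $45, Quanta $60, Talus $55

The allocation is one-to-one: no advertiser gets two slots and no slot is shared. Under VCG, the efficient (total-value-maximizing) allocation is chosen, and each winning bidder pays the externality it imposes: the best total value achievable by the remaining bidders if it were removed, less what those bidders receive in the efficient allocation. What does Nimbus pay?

Nimbus pays $1.

Efficient allocation: Nimbus→Slot 3 ($145), Granite→Slot 1 ($141), Quanta→Slot 6 ($60), Talus→Slot 5 ($149); total welfare W = $495.
Nimbus receives Slot 3 at value $145, so the others get W − 145 = $350.
Without Nimbus: best allocation of the remaining 3 bidders over all 4 slots is Granite→Slot 1 ($141), Quanta→Slot 3 ($61), Talus→Slot 5 ($149), total $351.
VCG payment = (others' best without Nimbus) − (others' welfare with Nimbus) = 351 − 350 = $1.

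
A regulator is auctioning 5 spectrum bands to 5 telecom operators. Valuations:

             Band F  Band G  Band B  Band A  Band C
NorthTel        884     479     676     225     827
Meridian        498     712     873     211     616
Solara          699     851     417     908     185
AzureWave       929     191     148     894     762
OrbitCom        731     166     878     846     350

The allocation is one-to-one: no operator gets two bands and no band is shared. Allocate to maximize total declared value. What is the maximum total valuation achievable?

Optimal: NorthTel→Band C ($827M), Meridian→Band B ($873M), Solara→Band G ($851M), AzureWave→Band F ($929M), OrbitCom→Band A ($846M) — total 827+873+851+929+846 = $4326M.
Max-entry greedy (repeatedly take the single best remaining cell) gives $4254M, worse by 72.
Next-best assignment: NorthTel→Band C, Meridian→Band G, Solara→Band A, AzureWave→Band F, OrbitCom→Band B = $4254M.

Maximum total: $4326M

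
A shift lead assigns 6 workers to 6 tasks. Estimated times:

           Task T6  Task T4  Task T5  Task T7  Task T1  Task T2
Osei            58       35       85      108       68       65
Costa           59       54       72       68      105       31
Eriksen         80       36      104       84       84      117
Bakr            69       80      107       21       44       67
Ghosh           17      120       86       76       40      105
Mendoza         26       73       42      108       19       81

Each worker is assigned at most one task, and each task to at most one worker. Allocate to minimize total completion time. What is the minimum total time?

This is a one-to-one assignment (minimum-cost bipartite matching).
Optimal: Osei→Task T5 (85 min), Costa→Task T2 (31 min), Eriksen→Task T4 (36 min), Bakr→Task T7 (21 min), Ghosh→Task T6 (17 min), Mendoza→Task T1 (19 min) — total 85+31+36+21+17+19 = 209 min.
Min-entry greedy (repeatedly take the single cheapest remaining cell) gives 227 min, worse by 18.
Next-best assignment: Osei→Task T1, Costa→Task T2, Eriksen→Task T4, Bakr→Task T7, Ghosh→Task T6, Mendoza→Task T5 = 215 min.
Swapping Costa↔Ghosh (Costa→Task T6 59 min, Ghosh→Task T2 105 min) adds 116.

Min total: 209 min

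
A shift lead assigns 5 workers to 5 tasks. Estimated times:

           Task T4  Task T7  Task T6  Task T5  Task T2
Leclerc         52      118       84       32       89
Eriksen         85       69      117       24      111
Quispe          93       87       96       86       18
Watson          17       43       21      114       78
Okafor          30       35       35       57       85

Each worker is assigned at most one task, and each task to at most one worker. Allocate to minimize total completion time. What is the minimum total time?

Min total: 150 min

Optimal: Leclerc→Task T4 (52 min), Eriksen→Task T5 (24 min), Quispe→Task T2 (18 min), Watson→Task T6 (21 min), Okafor→Task T7 (35 min) — total 52+24+18+21+35 = 150 min.
Row-greedy (each worker in turn takes its cheapest remaining task) gives 171 min, worse by 21.
Next-best assignment: Leclerc→Task T5, Eriksen→Task T7, Quispe→Task T2, Watson→Task T6, Okafor→Task T4 = 170 min.
Swapping Okafor↔Quispe (Okafor→Task T2 85 min, Quispe→Task T7 87 min) adds 119.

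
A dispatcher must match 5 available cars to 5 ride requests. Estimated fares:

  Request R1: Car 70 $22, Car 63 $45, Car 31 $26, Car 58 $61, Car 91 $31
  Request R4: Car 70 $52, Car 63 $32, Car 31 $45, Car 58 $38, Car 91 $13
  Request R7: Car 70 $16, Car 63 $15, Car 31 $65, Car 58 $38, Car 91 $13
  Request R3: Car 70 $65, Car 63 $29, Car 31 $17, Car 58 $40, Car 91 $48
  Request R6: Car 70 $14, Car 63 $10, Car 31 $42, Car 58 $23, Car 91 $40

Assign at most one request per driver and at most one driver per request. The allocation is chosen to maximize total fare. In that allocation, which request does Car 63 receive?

Car 63 receives Request R4.

Treat this as an assignment problem: match each driver to one request.
Optimal: Car 70→Request R3 ($65), Car 63→Request R4 ($32), Car 31→Request R7 ($65), Car 58→Request R1 ($61), Car 91→Request R6 ($40) — total 65+32+65+61+40 = $263.
Row-greedy (each driver in turn takes its best remaining request) gives $253, worse by 10.
Swapping Car 58↔Car 31 (Car 58→Request R7 $38, Car 31→Request R1 $26) loses 62.
No other one-to-one assignment exceeds $263.
Car 63's own top request is Request R1 ($45), but forcing Car 63→Request R1 and reassigning the rest optimally gives only $253 — worse by 10.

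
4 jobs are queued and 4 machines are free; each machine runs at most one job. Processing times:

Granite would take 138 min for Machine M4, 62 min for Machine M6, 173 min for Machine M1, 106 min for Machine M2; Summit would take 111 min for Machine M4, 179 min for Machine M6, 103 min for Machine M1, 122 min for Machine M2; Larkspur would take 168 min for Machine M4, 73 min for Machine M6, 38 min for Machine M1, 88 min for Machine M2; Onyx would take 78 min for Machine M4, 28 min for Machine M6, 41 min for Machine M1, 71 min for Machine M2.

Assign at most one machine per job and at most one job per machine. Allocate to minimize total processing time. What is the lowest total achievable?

Minimum total: 282 min

Optimal: Granite→Machine M6 (62 min), Summit→Machine M4 (111 min), Larkspur→Machine M1 (38 min), Onyx→Machine M2 (71 min) — total 62+111+38+71 = 282 min.
Column-greedy (each machine in turn goes to its cheapest remaining job) gives 300 min, worse by 18.
Swapping Onyx↔Granite (Onyx→Machine M6 28 min, Granite→Machine M2 106 min) adds 1.
Checked against all permutations: 282 min is optimal.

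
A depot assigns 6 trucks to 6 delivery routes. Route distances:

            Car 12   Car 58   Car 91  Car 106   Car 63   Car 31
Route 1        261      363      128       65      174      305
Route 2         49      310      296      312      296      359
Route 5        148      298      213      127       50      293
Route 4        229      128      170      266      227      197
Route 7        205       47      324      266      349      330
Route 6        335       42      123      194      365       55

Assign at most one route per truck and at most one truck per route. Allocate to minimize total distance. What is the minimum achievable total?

Minimum total: 436 km

This is the linear assignment problem.
Optimal: Car 12→Route 2 (49 km), Car 58→Route 7 (47 km), Car 91→Route 4 (170 km), Car 106→Route 1 (65 km), Car 63→Route 5 (50 km), Car 31→Route 6 (55 km) — total 49+47+170+65+50+55 = 436 km.
Column-greedy (each route in turn goes to its cheapest remaining truck) gives 671 km, worse by 235.
Checked against all permutations: 436 km is optimal.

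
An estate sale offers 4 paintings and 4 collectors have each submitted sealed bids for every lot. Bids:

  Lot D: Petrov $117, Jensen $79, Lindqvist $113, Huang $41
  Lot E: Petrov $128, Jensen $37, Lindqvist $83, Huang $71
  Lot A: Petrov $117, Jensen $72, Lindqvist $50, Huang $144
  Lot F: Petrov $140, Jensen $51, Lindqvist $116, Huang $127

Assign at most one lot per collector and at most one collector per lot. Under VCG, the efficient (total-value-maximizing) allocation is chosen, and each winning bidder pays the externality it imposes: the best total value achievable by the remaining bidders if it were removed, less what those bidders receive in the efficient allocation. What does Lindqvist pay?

Lindqvist pays $12.

Efficient allocation: Petrov→Lot E ($128), Jensen→Lot D ($79), Lindqvist→Lot F ($116), Huang→Lot A ($144); total welfare W = $467.
Lindqvist receives Lot F at value $116, so the others get W − 116 = $351.
Without Lindqvist: best allocation of the remaining 3 bidders over all 4 lots is Petrov→Lot F ($140), Jensen→Lot D ($79), Huang→Lot A ($144), total $363.
VCG payment = (others' best without Lindqvist) − (others' welfare with Lindqvist) = 363 − 351 = $12.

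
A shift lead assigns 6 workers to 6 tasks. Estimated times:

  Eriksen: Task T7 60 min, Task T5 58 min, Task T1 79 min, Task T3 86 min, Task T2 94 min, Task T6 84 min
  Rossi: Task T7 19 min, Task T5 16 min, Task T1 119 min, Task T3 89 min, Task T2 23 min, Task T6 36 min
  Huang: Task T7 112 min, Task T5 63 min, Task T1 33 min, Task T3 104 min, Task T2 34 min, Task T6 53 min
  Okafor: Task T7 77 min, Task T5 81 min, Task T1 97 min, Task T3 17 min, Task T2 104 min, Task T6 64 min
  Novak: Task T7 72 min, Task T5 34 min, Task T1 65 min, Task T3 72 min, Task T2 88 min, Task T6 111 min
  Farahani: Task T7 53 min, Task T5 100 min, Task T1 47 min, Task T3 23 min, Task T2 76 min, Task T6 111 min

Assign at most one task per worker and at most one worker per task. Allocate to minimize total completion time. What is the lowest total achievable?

Optimal: Eriksen→Task T7 (60 min), Rossi→Task T6 (36 min), Huang→Task T2 (34 min), Okafor→Task T3 (17 min), Novak→Task T5 (34 min), Farahani→Task T1 (47 min) — total 60+36+34+17+34+47 = 228 min.
Column-greedy (each task in turn goes to its cheapest remaining worker) gives 263 min, worse by 35.
Next-best assignment: Eriksen→Task T7, Rossi→Task T2, Huang→Task T6, Okafor→Task T3, Novak→Task T5, Farahani→Task T1 = 234 min.
Every other assignment is strictly worse.

Minimum total: 228 min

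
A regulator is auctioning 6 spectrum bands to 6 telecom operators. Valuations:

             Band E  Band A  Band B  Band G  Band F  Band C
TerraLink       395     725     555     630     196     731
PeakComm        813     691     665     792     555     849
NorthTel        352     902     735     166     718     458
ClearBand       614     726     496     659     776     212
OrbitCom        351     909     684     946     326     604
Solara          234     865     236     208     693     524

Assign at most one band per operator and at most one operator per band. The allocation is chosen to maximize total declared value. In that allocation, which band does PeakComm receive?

Optimal: TerraLink→Band C ($731M), PeakComm→Band E ($813M), NorthTel→Band B ($735M), ClearBand→Band F ($776M), OrbitCom→Band G ($946M), Solara→Band A ($865M) — total 731+813+735+776+946+865 = $4866M.
Column-greedy (each band in turn goes to its best remaining operator) gives $4540M, worse by 326.
Next-best assignment: TerraLink→Band C, PeakComm→Band E, NorthTel→Band B, ClearBand→Band A, OrbitCom→Band G, Solara→Band F = $4644M.
PeakComm's own top band is Band C ($849M), but forcing PeakComm→Band C and reassigning the rest optimally gives only $4566M — worse by 300.

PeakComm receives Band E.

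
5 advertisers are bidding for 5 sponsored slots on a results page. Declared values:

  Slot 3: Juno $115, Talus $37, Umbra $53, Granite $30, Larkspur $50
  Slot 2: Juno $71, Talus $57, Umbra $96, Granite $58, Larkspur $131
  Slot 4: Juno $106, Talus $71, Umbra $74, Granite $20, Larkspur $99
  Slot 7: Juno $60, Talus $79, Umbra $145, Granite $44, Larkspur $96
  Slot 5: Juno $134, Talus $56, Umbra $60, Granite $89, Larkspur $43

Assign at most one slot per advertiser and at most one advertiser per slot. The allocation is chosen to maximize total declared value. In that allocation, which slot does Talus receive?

Optimal: Juno→Slot 3 ($115), Talus→Slot 4 ($71), Umbra→Slot 7 ($145), Granite→Slot 5 ($89), Larkspur→Slot 2 ($131) — total 115+71+145+89+131 = $551.
Max-entry greedy (repeatedly take the single best remaining cell) gives $511, worse by 40.
Next-best assignment: Juno→Slot 5, Talus→Slot 4, Umbra→Slot 7, Granite→Slot 3, Larkspur→Slot 2 = $511.
Talus's own top slot is Slot 7 ($79), but forcing Talus→Slot 7 and reassigning the rest optimally gives only $488 — worse by 63.

Talus receives Slot 4.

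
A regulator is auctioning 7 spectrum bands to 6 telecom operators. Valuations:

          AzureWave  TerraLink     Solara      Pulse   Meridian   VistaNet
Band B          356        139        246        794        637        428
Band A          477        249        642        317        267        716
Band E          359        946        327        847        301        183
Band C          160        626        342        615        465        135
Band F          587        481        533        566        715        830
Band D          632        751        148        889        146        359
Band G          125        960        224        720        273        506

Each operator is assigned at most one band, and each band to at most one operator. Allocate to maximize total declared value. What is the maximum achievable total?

Maximum total: $4548M

Optimal: AzureWave→Band D ($632M), TerraLink→Band G ($960M), Solara→Band A ($642M), Pulse→Band E ($847M), Meridian→Band B ($637M), VistaNet→Band F ($830M) — total 632+960+642+847+637+830 = $4548M.
Column-greedy (each band in turn goes to its best remaining operator) gives $3656M, worse by 892.
Next-best assignment: AzureWave→Band D, TerraLink→Band E, Solara→Band A, Pulse→Band G, Meridian→Band B, VistaNet→Band F = $4407M.
Swapping Solara↔Meridian (Solara→Band B $246M, Meridian→Band A $267M) loses 766.
No other one-to-one assignment exceeds $4548M.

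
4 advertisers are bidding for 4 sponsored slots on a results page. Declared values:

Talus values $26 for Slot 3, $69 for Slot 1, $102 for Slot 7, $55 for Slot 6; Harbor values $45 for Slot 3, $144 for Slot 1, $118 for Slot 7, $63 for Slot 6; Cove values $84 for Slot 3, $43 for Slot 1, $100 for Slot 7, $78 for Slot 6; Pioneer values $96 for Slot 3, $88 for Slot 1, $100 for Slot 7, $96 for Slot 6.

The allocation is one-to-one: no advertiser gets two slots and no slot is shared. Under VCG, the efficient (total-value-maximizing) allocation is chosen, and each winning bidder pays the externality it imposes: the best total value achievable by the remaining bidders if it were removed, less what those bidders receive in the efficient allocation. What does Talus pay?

Talus pays $16.

Efficient allocation: Talus→Slot 7 ($102), Harbor→Slot 1 ($144), Cove→Slot 3 ($84), Pioneer→Slot 6 ($96); total welfare W = $426.
Talus receives Slot 7 at value $102, so the others get W − 102 = $324.
Without Talus: best allocation of the remaining 3 bidders over all 4 slots is Harbor→Slot 1 ($144), Cove→Slot 7 ($100), Pioneer→Slot 3 ($96), total $340.
VCG payment = (others' best without Talus) − (others' welfare with Talus) = 340 − 324 = $16.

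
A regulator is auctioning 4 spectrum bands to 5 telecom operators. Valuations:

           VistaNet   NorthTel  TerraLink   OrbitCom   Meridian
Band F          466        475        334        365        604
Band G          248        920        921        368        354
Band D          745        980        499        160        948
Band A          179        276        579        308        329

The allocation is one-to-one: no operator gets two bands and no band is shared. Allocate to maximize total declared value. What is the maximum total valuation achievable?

Maximum total: $2913M

Optimal: VistaNet→Band F ($466M), NorthTel→Band G ($920M), Meridian→Band D ($948M), TerraLink→Band A ($579M) — total 466+920+948+579 = $2913M.
Max-entry greedy (repeatedly take the single best remaining cell) gives $2813M, worse by 100.
Next-best assignment: Meridian→Band F, NorthTel→Band G, VistaNet→Band D, TerraLink→Band A = $2848M.
Checked against all permutations: $2913M is optimal.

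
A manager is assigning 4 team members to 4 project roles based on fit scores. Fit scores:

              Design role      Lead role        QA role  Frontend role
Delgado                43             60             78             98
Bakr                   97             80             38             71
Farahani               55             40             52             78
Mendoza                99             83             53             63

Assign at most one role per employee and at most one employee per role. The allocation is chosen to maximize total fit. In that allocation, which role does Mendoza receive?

This is the linear assignment problem.
Optimal: Delgado→QA role (78 pts), Bakr→Design role (97 pts), Farahani→Frontend role (78 pts), Mendoza→Lead role (83 pts) — total 78+97+78+83 = 336 pts.
Max-entry greedy (repeatedly take the single best remaining cell) gives 329 pts, worse by 7.
Next-best assignment: Delgado→QA role, Bakr→Lead role, Farahani→Frontend role, Mendoza→Design role = 335 pts.
Swapping Bakr↔Mendoza (Bakr→Lead role 80 pts, Mendoza→Design role 99 pts) loses 1.
No other one-to-one assignment exceeds 336 pts.
Mendoza's own top role is Design role (99 pts), but forcing Mendoza→Design role and reassigning the rest optimally gives only 335 pts — worse by 1.

Mendoza receives Lead role.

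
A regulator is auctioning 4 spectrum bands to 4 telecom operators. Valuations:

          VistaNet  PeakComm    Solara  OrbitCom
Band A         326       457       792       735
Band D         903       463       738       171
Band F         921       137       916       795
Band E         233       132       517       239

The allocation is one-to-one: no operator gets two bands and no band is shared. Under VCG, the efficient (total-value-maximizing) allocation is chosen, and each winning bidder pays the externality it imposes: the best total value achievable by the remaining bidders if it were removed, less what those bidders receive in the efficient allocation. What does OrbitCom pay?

OrbitCom pays $325M.

Efficient allocation: VistaNet→Band D ($903M), PeakComm→Band E ($132M), Solara→Band F ($916M), OrbitCom→Band A ($735M); total welfare W = $2686M.
OrbitCom receives Band A at value $735M, so the others get W − 735 = $1951M.
Without OrbitCom: best allocation of the remaining 3 bidders over all 4 bands is VistaNet→Band D ($903M), PeakComm→Band A ($457M), Solara→Band F ($916M), total $2276M.
VCG payment = (others' best without OrbitCom) − (others' welfare with OrbitCom) = 2276 − 1951 = $325M.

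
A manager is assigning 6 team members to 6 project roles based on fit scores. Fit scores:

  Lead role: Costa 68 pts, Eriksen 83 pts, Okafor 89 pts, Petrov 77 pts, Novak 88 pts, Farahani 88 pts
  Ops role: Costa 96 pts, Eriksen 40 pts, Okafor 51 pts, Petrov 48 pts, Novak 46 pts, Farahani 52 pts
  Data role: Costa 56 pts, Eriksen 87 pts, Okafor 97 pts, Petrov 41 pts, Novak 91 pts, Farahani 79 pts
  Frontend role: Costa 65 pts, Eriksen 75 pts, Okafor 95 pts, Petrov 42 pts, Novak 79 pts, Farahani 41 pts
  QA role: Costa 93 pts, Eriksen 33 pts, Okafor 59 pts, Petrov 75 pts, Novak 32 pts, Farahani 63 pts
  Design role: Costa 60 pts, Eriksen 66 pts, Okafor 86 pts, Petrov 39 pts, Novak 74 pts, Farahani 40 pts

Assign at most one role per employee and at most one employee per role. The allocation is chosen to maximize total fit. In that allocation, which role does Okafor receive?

Okafor receives Frontend role.

Optimal: Costa→Ops role (96 pts), Eriksen→Data role (87 pts), Okafor→Frontend role (95 pts), Petrov→QA role (75 pts), Novak→Design role (74 pts), Farahani→Lead role (88 pts) — total 96+87+95+75+74+88 = 515 pts.
Row-greedy (each employee in turn takes its best remaining role) gives 492 pts, worse by 23.
Next-best assignment: Costa→Ops role, Eriksen→Data role, Okafor→Design role, Petrov→QA role, Novak→Frontend role, Farahani→Lead role = 511 pts.
Every other assignment is strictly worse.
Okafor's own top role is Data role (97 pts), but forcing Okafor→Data role and reassigning the rest optimally gives only 505 pts — worse by 10.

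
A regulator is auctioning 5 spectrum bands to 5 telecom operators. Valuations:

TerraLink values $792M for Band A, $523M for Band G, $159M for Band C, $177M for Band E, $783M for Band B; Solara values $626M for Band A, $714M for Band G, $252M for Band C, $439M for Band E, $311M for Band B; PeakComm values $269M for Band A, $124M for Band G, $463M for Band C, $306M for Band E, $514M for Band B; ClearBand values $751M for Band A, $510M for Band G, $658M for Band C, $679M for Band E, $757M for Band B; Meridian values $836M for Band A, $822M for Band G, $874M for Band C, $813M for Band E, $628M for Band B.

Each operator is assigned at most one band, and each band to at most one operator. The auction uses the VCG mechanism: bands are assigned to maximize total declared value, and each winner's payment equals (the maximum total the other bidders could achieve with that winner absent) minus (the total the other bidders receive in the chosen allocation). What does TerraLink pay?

TerraLink pays $72M.

Efficient allocation: TerraLink→Band A ($792M), Solara→Band G ($714M), PeakComm→Band B ($514M), ClearBand→Band E ($679M), Meridian→Band C ($874M); total welfare W = $3573M.
TerraLink receives Band A at value $792M, so the others get W − 792 = $2781M.
Without TerraLink: best allocation of the remaining 4 bidders over all 5 bands is Solara→Band G ($714M), PeakComm→Band B ($514M), ClearBand→Band A ($751M), Meridian→Band C ($874M), total $2853M.
VCG payment = (others' best without TerraLink) − (others' welfare with TerraLink) = 2853 − 2781 = $72M.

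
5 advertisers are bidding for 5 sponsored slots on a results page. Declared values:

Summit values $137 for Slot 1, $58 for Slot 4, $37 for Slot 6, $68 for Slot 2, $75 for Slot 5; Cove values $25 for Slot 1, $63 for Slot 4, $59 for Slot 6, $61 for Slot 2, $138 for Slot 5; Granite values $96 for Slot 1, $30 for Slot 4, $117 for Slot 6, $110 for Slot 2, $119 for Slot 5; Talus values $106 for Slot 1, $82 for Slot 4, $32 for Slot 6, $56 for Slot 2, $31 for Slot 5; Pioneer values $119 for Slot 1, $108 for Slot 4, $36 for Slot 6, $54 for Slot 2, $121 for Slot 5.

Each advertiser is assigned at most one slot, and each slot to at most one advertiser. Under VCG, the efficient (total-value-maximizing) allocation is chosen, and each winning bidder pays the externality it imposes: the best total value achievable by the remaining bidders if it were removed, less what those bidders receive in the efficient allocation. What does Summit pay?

Efficient allocation: Summit→Slot 1 ($137), Cove→Slot 5 ($138), Granite→Slot 6 ($117), Talus→Slot 2 ($56), Pioneer→Slot 4 ($108); total welfare W = $556.
Summit receives Slot 1 at value $137, so the others get W − 137 = $419.
Without Summit: best allocation of the remaining 4 bidders over all 5 slots is Cove→Slot 5 ($138), Granite→Slot 6 ($117), Talus→Slot 1 ($106), Pioneer→Slot 4 ($108), total $469.
VCG payment = (others' best without Summit) − (others' welfare with Summit) = 469 − 419 = $50.

Summit pays $50.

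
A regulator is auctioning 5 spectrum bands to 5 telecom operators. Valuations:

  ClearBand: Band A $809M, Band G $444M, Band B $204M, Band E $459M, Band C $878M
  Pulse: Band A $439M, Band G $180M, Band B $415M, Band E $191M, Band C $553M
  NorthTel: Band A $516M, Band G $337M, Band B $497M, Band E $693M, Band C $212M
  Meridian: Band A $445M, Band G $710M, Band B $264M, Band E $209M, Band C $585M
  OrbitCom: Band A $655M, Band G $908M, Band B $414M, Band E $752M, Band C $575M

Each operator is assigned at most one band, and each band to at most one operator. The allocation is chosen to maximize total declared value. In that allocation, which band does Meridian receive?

Optimal: ClearBand→Band A ($809M), Pulse→Band B ($415M), NorthTel→Band E ($693M), Meridian→Band C ($585M), OrbitCom→Band G ($908M) — total 809+415+693+585+908 = $3410M.
Max-entry greedy (repeatedly take the single best remaining cell) gives $3339M, worse by 71.
Checked against all permutations: $3410M is optimal.
Meridian's own top band is Band G ($710M), but forcing Meridian→Band G and reassigning the rest optimally gives only $3351M — worse by 59.

Meridian receives Band C.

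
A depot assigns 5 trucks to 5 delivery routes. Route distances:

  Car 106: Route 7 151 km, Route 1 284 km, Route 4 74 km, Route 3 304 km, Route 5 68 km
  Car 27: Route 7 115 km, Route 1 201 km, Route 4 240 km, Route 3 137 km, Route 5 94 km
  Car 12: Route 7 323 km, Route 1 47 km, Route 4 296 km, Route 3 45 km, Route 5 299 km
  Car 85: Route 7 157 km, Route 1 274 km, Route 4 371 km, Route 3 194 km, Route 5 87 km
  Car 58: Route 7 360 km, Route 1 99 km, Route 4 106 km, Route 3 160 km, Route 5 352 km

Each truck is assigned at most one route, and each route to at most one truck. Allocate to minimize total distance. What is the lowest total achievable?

Minimum total: 420 km

Treat this as an assignment problem: match each truck to one route.
Optimal: Car 106→Route 4 (74 km), Car 27→Route 7 (115 km), Car 12→Route 3 (45 km), Car 85→Route 5 (87 km), Car 58→Route 1 (99 km) — total 74+115+45+87+99 = 420 km.
Min-entry greedy (repeatedly take the single cheapest remaining cell) gives 698 km, worse by 278.
Next-best assignment: Car 106→Route 4, Car 27→Route 5, Car 12→Route 3, Car 85→Route 7, Car 58→Route 1 = 469 km.
Swapping Car 58↔Car 27 (Car 58→Route 7 360 km, Car 27→Route 1 201 km) adds 347.
Checked against all permutations: 420 km is optimal.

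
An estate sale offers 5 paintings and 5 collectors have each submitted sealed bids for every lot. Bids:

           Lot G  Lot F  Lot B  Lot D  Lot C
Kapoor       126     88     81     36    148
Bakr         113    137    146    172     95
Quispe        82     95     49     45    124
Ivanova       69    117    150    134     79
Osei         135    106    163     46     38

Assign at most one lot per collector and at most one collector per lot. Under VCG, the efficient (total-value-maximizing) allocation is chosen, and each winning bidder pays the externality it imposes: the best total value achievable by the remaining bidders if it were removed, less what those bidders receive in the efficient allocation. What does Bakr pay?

Bakr pays $17.

Efficient allocation: Kapoor→Lot G ($126), Bakr→Lot D ($172), Quispe→Lot C ($124), Ivanova→Lot F ($117), Osei→Lot B ($163); total welfare W = $702.
Bakr receives Lot D at value $172, so the others get W − 172 = $530.
Without Bakr: best allocation of the remaining 4 bidders over all 5 lots is Kapoor→Lot G ($126), Quispe→Lot C ($124), Ivanova→Lot D ($134), Osei→Lot B ($163), total $547.
VCG payment = (others' best without Bakr) − (others' welfare with Bakr) = 547 − 530 = $17.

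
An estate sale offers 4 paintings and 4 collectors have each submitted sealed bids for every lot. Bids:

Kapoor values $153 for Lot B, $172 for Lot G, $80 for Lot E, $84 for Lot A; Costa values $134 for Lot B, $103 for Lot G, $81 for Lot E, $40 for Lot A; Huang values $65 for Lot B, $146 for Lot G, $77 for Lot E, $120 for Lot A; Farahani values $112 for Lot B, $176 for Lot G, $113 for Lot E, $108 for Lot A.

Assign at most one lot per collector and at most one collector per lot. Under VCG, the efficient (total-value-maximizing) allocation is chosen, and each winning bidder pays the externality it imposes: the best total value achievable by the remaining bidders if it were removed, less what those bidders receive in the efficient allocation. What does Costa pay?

Costa pays $44.

Efficient allocation: Kapoor→Lot G ($172), Costa→Lot B ($134), Huang→Lot A ($120), Farahani→Lot E ($113); total welfare W = $539.
Costa receives Lot B at value $134, so the others get W − 134 = $405.
Without Costa: best allocation of the remaining 3 bidders over all 4 lots is Kapoor→Lot B ($153), Huang→Lot A ($120), Farahani→Lot G ($176), total $449.
VCG payment = (others' best without Costa) − (others' welfare with Costa) = 449 − 405 = $44.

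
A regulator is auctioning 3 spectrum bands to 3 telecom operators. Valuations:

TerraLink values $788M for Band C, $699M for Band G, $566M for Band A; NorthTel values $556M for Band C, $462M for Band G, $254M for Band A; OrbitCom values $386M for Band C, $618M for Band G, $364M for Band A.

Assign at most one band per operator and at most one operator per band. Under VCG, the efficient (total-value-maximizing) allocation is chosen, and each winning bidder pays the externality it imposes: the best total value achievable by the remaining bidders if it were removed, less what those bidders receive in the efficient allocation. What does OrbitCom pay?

OrbitCom pays $133M.

Efficient allocation: TerraLink→Band A ($566M), NorthTel→Band C ($556M), OrbitCom→Band G ($618M); total welfare W = $1740M.
OrbitCom receives Band G at value $618M, so the others get W − 618 = $1122M.
Without OrbitCom: best allocation of the remaining 2 bidders over all 3 bands is TerraLink→Band G ($699M), NorthTel→Band C ($556M), total $1255M.
VCG payment = (others' best without OrbitCom) − (others' welfare with OrbitCom) = 1255 − 1122 = $133M.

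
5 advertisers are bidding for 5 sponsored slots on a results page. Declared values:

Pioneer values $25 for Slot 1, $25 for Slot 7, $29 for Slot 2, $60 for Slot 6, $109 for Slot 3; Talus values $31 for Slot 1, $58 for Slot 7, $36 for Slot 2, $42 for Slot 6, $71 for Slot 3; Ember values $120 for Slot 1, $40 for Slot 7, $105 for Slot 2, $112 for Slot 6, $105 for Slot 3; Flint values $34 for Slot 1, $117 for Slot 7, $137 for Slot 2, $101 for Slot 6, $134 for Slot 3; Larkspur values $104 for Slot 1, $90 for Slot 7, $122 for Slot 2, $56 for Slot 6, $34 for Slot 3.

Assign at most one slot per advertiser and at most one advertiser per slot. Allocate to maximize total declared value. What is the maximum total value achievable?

Maximum total: $520

This is a one-to-one assignment (maximum-weight bipartite matching).
Optimal: Pioneer→Slot 3 ($109), Talus→Slot 7 ($58), Ember→Slot 6 ($112), Flint→Slot 2 ($137), Larkspur→Slot 1 ($104) — total 109+58+112+137+104 = $520.
Row-greedy (each advertiser in turn takes its best remaining slot) gives $480, worse by 40.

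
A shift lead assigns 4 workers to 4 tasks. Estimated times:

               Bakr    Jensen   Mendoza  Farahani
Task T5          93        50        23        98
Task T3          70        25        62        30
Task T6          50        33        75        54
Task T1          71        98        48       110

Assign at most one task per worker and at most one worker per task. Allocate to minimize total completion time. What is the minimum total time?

Min total: 157 min

Optimal: Bakr→Task T1 (71 min), Jensen→Task T6 (33 min), Mendoza→Task T5 (23 min), Farahani→Task T3 (30 min) — total 71+33+23+30 = 157 min.
Min-entry greedy (repeatedly take the single cheapest remaining cell) gives 208 min, worse by 51.
Every other assignment is strictly worse.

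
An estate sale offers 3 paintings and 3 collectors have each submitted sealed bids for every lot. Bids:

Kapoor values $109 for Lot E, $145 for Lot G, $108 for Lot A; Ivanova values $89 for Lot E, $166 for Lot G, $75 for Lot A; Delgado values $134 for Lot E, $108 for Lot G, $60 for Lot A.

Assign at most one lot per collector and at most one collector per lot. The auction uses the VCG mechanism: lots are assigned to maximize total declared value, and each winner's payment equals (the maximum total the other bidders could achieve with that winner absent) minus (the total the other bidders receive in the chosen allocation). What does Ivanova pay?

Ivanova pays $37.

Efficient allocation: Kapoor→Lot A ($108), Ivanova→Lot G ($166), Delgado→Lot E ($134); total welfare W = $408.
Ivanova receives Lot G at value $166, so the others get W − 166 = $242.
Without Ivanova: best allocation of the remaining 2 bidders over all 3 lots is Kapoor→Lot G ($145), Delgado→Lot E ($134), total $279.
VCG payment = (others' best without Ivanova) − (others' welfare with Ivanova) = 279 − 242 = $37.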